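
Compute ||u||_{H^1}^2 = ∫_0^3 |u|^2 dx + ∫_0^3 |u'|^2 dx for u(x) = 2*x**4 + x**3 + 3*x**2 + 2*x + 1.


||u||_{H^1}^2 = 259356/5

The H^1 norm (squared) on an interval (0, L) is
  ||u||_{H^1}^2 = ∫_0^L u(x)^2 dx + ∫_0^L u'(x)^2 dx.
Compute u'(x) = 8*x**3 + 3*x**2 + 6*x + 2.
Then u(x)^2 = 4*x**8 + 4*x**7 + 13*x**6 + 14*x**5 + 17*x**4 + 14*x**3 + 10*x**2 + 4*x + 1 and u'(x)^2 = 64*x**6 + 48*x**5 + 105*x**4 + 68*x**3 + 48*x**2 + 24*x + 4.
Integrate each monomial from 0 to 3 using ∫_0^3 c·x^n dx = c·3^(n+1)/(n+1):
  ∫_0^3 u(x)^2 dx = ∫_0^3 (4*x^8 + 4*x^7 + 13*x^6 + 14*x^5 + 17*x^4 + 14*x^3 + 10*x^2 + 4*x + 1) dx. Term by term:
    ∫_0^3 4*x^8 dx = 8748;  ∫_0^3 4*x^7 dx = 6561/2;  ∫_0^3 13*x^6 dx = 28431/7;
    ∫_0^3 14*x^5 dx = 1701;  ∫_0^3 17*x^4 dx = 4131/5;  ∫_0^3 14*x^3 dx = 567/2;
    ∫_0^3 10*x^2 dx = 90;  ∫_0^3 4*x dx = 18;  ∫_0^3 1 dx = 3.
  Sum: 8748 + 6561/2 + 28431/7 + 1701 + 4131/5 + 567/2 + 90 + 18 + 3 = 665412/35.
  ∫_0^3 u'(x)^2 dx = ∫_0^3 (64*x^6 + 48*x^5 + 105*x^4 + 68*x^3 + 48*x^2 + 24*x + 4) dx. Term by term:
    ∫_0^3 64*x^6 dx = 139968/7;  ∫_0^3 48*x^5 dx = 5832;  ∫_0^3 105*x^4 dx = 5103;
    ∫_0^3 68*x^3 dx = 1377;  ∫_0^3 48*x^2 dx = 432;  ∫_0^3 24*x dx = 108;
    ∫_0^3 4 dx = 12.
  Sum: 139968/7 + 5832 + 5103 + 1377 + 432 + 108 + 12 = 230016/7.
Adding: ||u||_{H^1}^2 = 665412/35 + 230016/7 = 259356/5.


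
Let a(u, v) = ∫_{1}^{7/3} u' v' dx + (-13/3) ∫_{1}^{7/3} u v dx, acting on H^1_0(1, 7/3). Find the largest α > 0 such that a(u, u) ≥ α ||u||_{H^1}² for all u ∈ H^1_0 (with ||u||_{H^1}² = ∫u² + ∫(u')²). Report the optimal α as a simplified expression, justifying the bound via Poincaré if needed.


α = (-208 + 27*π^2)/(3*(16 + 9*π^2))

Coercivity of a(·,·) on H^1_0(1, 7/3) means a(u, u) ≥ α ||u||_{H^1}² for every u ∈ H^1_0.
The interval has length L = 4/3, and Poincaré/coercivity depend only on L. Here a(u, u) = ∫(u')² + (-13/3)·∫u².
Here c = -13/3 < 0 with |c| < (π/L)² = 9*π^2/16, so coercivity still holds. The condition a(u,u) ≥ α||u||_{H^1}² reads (1−α)∫(u')² ≥ (α−c)∫u². Any admissible α is ≤ 1 (rapidly oscillating u have ∫u²/∫(u')² → 0), and α = 1 would force 0 ≥ (1−c)∫u², impossible since c < 1; so 1−α > 0. By the sharp Poincaré inequality on H^1_0 of an interval of length L, ∫(u')² ≥ (π/L)²∫u² with equality for the first sine mode sin(π(x−x₀)/L) (x₀ the left endpoint), so the inequality holds for all u iff (1−α)(π/L)² ≥ α − c, i.e. α ≤ ((π/L)² + c)/((π/L)² + 1) = (1 + c(L/π)²)/(1 + (L/π)²). (Direct route, valid since c ≤ 0: Poincaré gives c∫u² ≥ c(L/π)²∫(u')², so a(u,u) ≥ (1 + c(L/π)²)∫(u')², while ||u||_{H^1}² ≤ (1 + (L/π)²)∫(u')²; dividing yields the same α.) With (π/L)² = 9*π^2/16 and c = -13/3, the largest admissible constant is α = ((π/L)² + c)/((π/L)² + 1).
Simplifying, α = (-208 + 27*π^2)/(3*(16 + 9*π^2)).


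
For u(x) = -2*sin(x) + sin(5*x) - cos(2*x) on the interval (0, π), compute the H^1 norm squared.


||u||_{H^1(0,π)}^2 = -380/21 + 39*π/2

u'(x) = 2*sin(2*x) - 2*cos(x) + 5*cos(5*x).
Expand u² and (u')² and integrate term by term on (0, π), using: for integers n ≥ 1, ∫_0^π sin²(nx) dx = ∫_0^π cos²(nx) dx = π/2; for n ≠ n', ∫_0^π sin(nx)sin(n'x) dx = ∫_0^π cos(nx)cos(n'x) dx = 0; and by product-to-sum, ∫_0^π sin(nx)cos(n'x) dx = ½∫_0^π [sin((n+n')x) + sin((n−n')x)] dx, which is 0 when n+n' is even and 2n/(n²−n'²) when n+n' is odd (it need not vanish on (0, π)).
  u² squared terms: (-1)²·∫cos(2x)² dx = 1·π/2 = π/2;  (-2)²·∫sin(x)² dx = 4·π/2 = 2*π;  (1)²·∫sin(5x)² dx = 1·π/2 = π/2.
  u² cross terms: 2·(-1)·(-2)·∫cos(2x)·sin(x) dx = 4·(-2/3) = -8/3;  2·(-1)·(1)·∫cos(2x)·sin(5x) dx = -2·(10/21) = -20/21;  2·(-2)·(1)·∫sin(x)·sin(5x) dx = -4·(0) = 0.
  So ∫_0^π u² dx = π/2 + 2*π + π/2 − 8/3 − 20/21 + 0 = -76/21 + 3*π.
  (u')² squared terms: (-2)²·∫cos(x)² dx = 4·π/2 = 2*π;  (2)²·∫sin(2x)² dx = 4·π/2 = 2*π;  (5)²·∫cos(5x)² dx = 25·π/2 = 25*π/2.
  (u')² cross terms: 2·(-2)·(2)·∫cos(x)·sin(2x) dx = -8·(4/3) = -32/3;  2·(-2)·(5)·∫cos(x)·cos(5x) dx = -20·(0) = 0;  2·(2)·(5)·∫sin(2x)·cos(5x) dx = 20·(-4/21) = -80/21.
  So ∫_0^π (u')² dx = 2*π + 2*π + 25*π/2 − 32/3 + 0 − 80/21 = -304/21 + 33*π/2.
||u||_{H^1}^2 = (-76/21 + 3*π) + (-304/21 + 33*π/2) = -380/21 + 39*π/2.


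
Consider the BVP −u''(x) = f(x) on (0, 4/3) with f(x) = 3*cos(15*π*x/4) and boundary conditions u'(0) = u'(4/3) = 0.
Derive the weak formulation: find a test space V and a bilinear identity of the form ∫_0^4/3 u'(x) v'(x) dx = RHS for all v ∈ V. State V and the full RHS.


V = H^1(0, 4/3) (no boundary constraint on v; u is determined up to an additive constant); weak form: ∫_0^4/3 u'v' dx = ∫_0^4/3 (3*cos(15*π*x/4)) v dx for all v ∈ V.

Multiply both sides by a test function v and integrate from 0 to 4/3:
  ∫_0^4/3 −u''(x) v(x) dx = ∫_0^4/3 f(x) v(x) dx.
Integrate the LHS by parts once:
  ∫_0^4/3 −u'' v dx = −[u'(x) v(x)]_0^4/3 + ∫_0^4/3 u'(x) v'(x) dx.
Thus ∫_0^4/3 u'(x) v'(x) dx = ∫_0^4/3 f(x) v(x) dx + [u'(x) v(x)]_0^4/3.
Choose V so that boundary terms are either known or forced to vanish.
u has homogeneous Neumann: u'(0) = u'(4/3) = 0. So [u' v]_0^4/3 = 0·v(4/3) − 0·v(0) = 0 for any v; take V = H^1(0, 4/3).
Weak formulation: find u (satisfying any essential BC) such that ∫_0^4/3 u'(x) v'(x) dx = ∫_0^4/3 f v dx for all v ∈ V (homogeneous Neumann, so boundary terms vanish).
Substituting f(x) = 3*cos(15*π*x/4), the right-hand side is ∫_0^4/3 (3*cos(15*π*x/4)) v dx.
Compatibility check (pure Neumann): taking v ≡ 1 ∈ V gives 0 = ∫_0^4/3 f dx + (0) − (0), i.e. ∫_0^4/3 f dx must equal u'(0) − u'(4/3) = 0. Indeed ∫_0^4/3 (3*cos(15*π*x/4)) dx = 0, so the data are compatible. The solution is then unique only up to an additive constant (fix it e.g. by requiring ∫_0^4/3 u dx = 0).


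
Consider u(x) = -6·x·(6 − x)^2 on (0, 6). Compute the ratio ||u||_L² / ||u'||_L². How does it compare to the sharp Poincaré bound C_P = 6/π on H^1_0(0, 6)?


||u||_L² / ||u'||_L² = 3*sqrt(14)/7 < C_P = 6/π.

u(x) = -6·x·(6 − x)^2, so u'(x) = 18*(2 - x)*(x - 6).
u(x) = -6·x·(6 − x)^2 vanishes at x = 0 and x = 6, so u ∈ H^1_0(0, 6). Differentiate via the product rule and integrate the resulting polynomials term by term.
  ∫_0^6 u² dx = ∫_0^6 (36*x^6 - 864*x^5 + 7776*x^4 - 31104*x^3 + 46656*x^2) dx. Term by term:
    ∫_0^6 36*x^6 dx = 10077696/7;  ∫_0^6 -864*x^5 dx = -6718464;  ∫_0^6 7776*x^4 dx = 60466176/5;
    ∫_0^6 -31104*x^3 dx = -10077696;  ∫_0^6 46656*x^2 dx = 3359232.
  Sum: 10077696/7 − 6718464 + 60466176/5 − 10077696 + 3359232 = 3359232/35.
  ∫_0^6 (u')² dx = ∫_0^6 (324*x^4 - 5184*x^3 + 28512*x^2 - 62208*x + 46656) dx. Term by term:
    ∫_0^6 324*x^4 dx = 2519424/5;  ∫_0^6 -5184*x^3 dx = -1679616;  ∫_0^6 28512*x^2 dx = 2052864;
    ∫_0^6 -62208*x dx = -1119744;  ∫_0^6 46656 dx = 279936.
  Sum: 2519424/5 − 1679616 + 2052864 − 1119744 + 279936 = 186624/5.
∫_0^6 u² dx = 3359232/35, so ||u||_L² = 1296*sqrt(70)/35.
∫_0^6 (u')² dx = 186624/5, so ||u'||_L² = 432*sqrt(5)/5.
Ratio ||u||_L² / ||u'||_L² = 3*sqrt(14)/7.
Sharp Poincaré constant on H^1_0(0, 6) is C_P = L/π = 6/π, achieved by sin(π/6·x).
A polynomial bump cannot attain the sharp Poincaré constant (only the first sine eigenfunction does), so the ratio is strictly less than C_P, consistent with ||u||_L² ≤ C_P ||u'||_L².


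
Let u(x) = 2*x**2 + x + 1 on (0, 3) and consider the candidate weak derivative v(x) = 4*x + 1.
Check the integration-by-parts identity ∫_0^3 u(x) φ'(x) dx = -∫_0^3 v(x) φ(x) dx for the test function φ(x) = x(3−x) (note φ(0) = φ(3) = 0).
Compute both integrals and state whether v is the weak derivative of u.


LHS = -63/2, RHS = -63/2. Yes, v = u' weakly.

u(x) = 2*x**2 + x + 1, classical derivative u'(x) = 4*x + 1.
φ(x) = x(3−x), so φ'(x) = 3 - 2*x.
Note φ(0) = φ(3) = 0, so the boundary term u·φ vanishes.
LHS = ∫_0^3 u(x) φ'(x) dx = ∫_0^3 (-4*x^3 + 4*x^2 + x + 3) dx. Term by term:
  ∫_0^3 -4*x^3 dx = -81;  ∫_0^3 4*x^2 dx = 36;  ∫_0^3 x dx = 9/2;
  ∫_0^3 3 dx = 9.
Sum: -81 + 36 + 9/2 + 9 = -63/2.
So LHS = -63/2.
∫_0^3 v(x) φ(x) dx = ∫_0^3 (-4*x^3 + 11*x^2 + 3*x) dx. Term by term:
  ∫_0^3 -4*x^3 dx = -81;  ∫_0^3 11*x^2 dx = 99;  ∫_0^3 3*x dx = 27/2.
Sum: -81 + 99 + 27/2 = 63/2.
So RHS = -∫_0^3 v(x) φ(x) dx = -63/2.
LHS = RHS, so the identity holds for this test φ.
Moreover u is smooth here and v(x) = u'(x) = 4*x + 1 pointwise, so the identity holds for every test function. Hence v is the weak derivative of u.


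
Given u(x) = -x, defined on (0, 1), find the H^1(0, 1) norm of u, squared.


||u||_{H^1}^2 = 4/3

The H^1 norm (squared) on an interval (0, L) is
  ||u||_{H^1}^2 = ∫_0^L u(x)^2 dx + ∫_0^L u'(x)^2 dx.
Compute u'(x) = -1.
Then u(x)^2 = x**2 and u'(x)^2 = 1.
Integrate each monomial from 0 to 1 using ∫_0^1 c·x^n dx = c·1^(n+1)/(n+1):
  ∫_0^1 u(x)^2 dx = ∫_0^1 (x^2) dx. Term by term:
    ∫_0^1 x^2 dx = 1/3.
  ∫_0^1 u'(x)^2 dx = ∫_0^1 (1) dx. Term by term:
    ∫_0^1 1 dx = 1.
Adding: ||u||_{H^1}^2 = 1/3 + 1 = 4/3.


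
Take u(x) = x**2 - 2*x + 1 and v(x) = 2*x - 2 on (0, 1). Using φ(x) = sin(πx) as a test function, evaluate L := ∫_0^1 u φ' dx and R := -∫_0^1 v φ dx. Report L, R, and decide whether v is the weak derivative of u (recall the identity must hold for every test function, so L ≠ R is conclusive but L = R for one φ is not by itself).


LHS = 2/π, RHS = 2/π. Yes, v = u' weakly.

u(x) = x**2 - 2*x + 1, classical derivative u'(x) = 2*x - 2.
φ(x) = sin(πx), so φ'(x) = π*cos(π*x).
Note φ(0) = φ(1) = 0, so the boundary term u·φ vanishes.
LHS = ∫_0^1 u(x) φ'(x) dx = ∫_0^1 (π*x^2*cos(π*x) - 2*π*x*cos(π*x) + π*cos(π*x)) dx. Term by term:
  ∫_0^1 π*cos(π*x) dx = 0;  ∫_0^1 π*x^2*cos(π*x) dx = -2/π;  ∫_0^1 -2*π*x*cos(π*x) dx = 4/π.
Sum: 0 − 2/π + 4/π = 2/π.
So LHS = 2/π.
∫_0^1 v(x) φ(x) dx = ∫_0^1 (2*x*sin(π*x) - 2*sin(π*x)) dx. Term by term:
  ∫_0^1 -2*sin(π*x) dx = -4/π;  ∫_0^1 2*x*sin(π*x) dx = 2/π.
Sum: -4/π + 2/π = -2/π.
So RHS = -∫_0^1 v(x) φ(x) dx = 2/π.
LHS = RHS, so the identity holds for this test φ.
Moreover u is smooth here and v(x) = u'(x) = 2*x - 2 pointwise, so the identity holds for every test function. Hence v is the weak derivative of u.


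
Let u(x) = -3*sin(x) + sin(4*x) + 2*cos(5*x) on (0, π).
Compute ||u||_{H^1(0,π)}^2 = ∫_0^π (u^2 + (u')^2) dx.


||u||_{H^1(0,π)}^2 = -832/9 + 139*π/2

u'(x) = -10*sin(5*x) - 3*cos(x) + 4*cos(4*x).
Expand u² and (u')² and integrate term by term on (0, π), using: for integers n ≥ 1, ∫_0^π sin²(nx) dx = ∫_0^π cos²(nx) dx = π/2; for n ≠ n', ∫_0^π sin(nx)sin(n'x) dx = ∫_0^π cos(nx)cos(n'x) dx = 0; and by product-to-sum, ∫_0^π sin(nx)cos(n'x) dx = ½∫_0^π [sin((n+n')x) + sin((n−n')x)] dx, which is 0 when n+n' is even and 2n/(n²−n'²) when n+n' is odd (it need not vanish on (0, π)).
  u² squared terms: (-3)²·∫sin(x)² dx = 9·π/2 = 9*π/2;  (2)²·∫cos(5x)² dx = 4·π/2 = 2*π;  (1)²·∫sin(4x)² dx = 1·π/2 = π/2.
  u² cross terms: 2·(-3)·(2)·∫sin(x)·cos(5x) dx = -12·(0) = 0;  2·(-3)·(1)·∫sin(x)·sin(4x) dx = -6·(0) = 0;  2·(2)·(1)·∫cos(5x)·sin(4x) dx = 4·(-8/9) = -32/9.
  So ∫_0^π u² dx = 9*π/2 + 2*π + π/2 + 0 + 0 − 32/9 = -32/9 + 7*π.
  (u')² squared terms: (-10)²·∫sin(5x)² dx = 100·π/2 = 50*π;  (-3)²·∫cos(x)² dx = 9·π/2 = 9*π/2;  (4)²·∫cos(4x)² dx = 16·π/2 = 8*π.
  (u')² cross terms: 2·(-10)·(-3)·∫sin(5x)·cos(x) dx = 60·(0) = 0;  2·(-10)·(4)·∫sin(5x)·cos(4x) dx = -80·(10/9) = -800/9;  2·(-3)·(4)·∫cos(x)·cos(4x) dx = -24·(0) = 0.
  So ∫_0^π (u')² dx = 50*π + 9*π/2 + 8*π + 0 − 800/9 + 0 = -800/9 + 125*π/2.
||u||_{H^1}^2 = (-32/9 + 7*π) + (-800/9 + 125*π/2) = -832/9 + 139*π/2.


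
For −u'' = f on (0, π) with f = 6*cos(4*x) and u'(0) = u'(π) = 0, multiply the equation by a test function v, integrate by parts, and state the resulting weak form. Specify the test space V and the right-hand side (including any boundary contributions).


V = H^1(0, π) (no boundary constraint on v; u is determined up to an additive constant); weak form: ∫_0^π u'v' dx = ∫_0^π (6*cos(4*x)) v dx for all v ∈ V.

Multiply both sides by a test function v and integrate from 0 to π:
  ∫_0^π −u''(x) v(x) dx = ∫_0^π f(x) v(x) dx.
Integrate the LHS by parts once:
  ∫_0^π −u'' v dx = −[u'(x) v(x)]_0^π + ∫_0^π u'(x) v'(x) dx.
Thus ∫_0^π u'(x) v'(x) dx = ∫_0^π f(x) v(x) dx + [u'(x) v(x)]_0^π.
Choose V so that boundary terms are either known or forced to vanish.
u has homogeneous Neumann: u'(0) = u'(π) = 0. So [u' v]_0^π = 0·v(π) − 0·v(0) = 0 for any v; take V = H^1(0, π).
Weak formulation: find u (satisfying any essential BC) such that ∫_0^π u'(x) v'(x) dx = ∫_0^π f v dx for all v ∈ V (homogeneous Neumann, so boundary terms vanish).
Substituting f(x) = 6*cos(4*x), the right-hand side is ∫_0^π (6*cos(4*x)) v dx.
Compatibility check (pure Neumann): taking v ≡ 1 ∈ V gives 0 = ∫_0^π f dx + (0) − (0), i.e. ∫_0^π f dx must equal u'(0) − u'(π) = 0. Indeed ∫_0^π (6*cos(4*x)) dx = 0, so the data are compatible. The solution is then unique only up to an additive constant (fix it e.g. by requiring ∫_0^π u dx = 0).


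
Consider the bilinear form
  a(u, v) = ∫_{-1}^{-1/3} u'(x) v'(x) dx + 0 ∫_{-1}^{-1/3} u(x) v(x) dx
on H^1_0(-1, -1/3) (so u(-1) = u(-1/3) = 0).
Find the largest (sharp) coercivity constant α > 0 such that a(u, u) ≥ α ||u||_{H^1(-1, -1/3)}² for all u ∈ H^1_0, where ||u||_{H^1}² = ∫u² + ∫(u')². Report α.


α = 9*π^2/(4 + 9*π^2)

Coercivity of a(·,·) on H^1_0(-1, -1/3) means a(u, u) ≥ α ||u||_{H^1}² for every u ∈ H^1_0.
The interval has length L = 2/3, and Poincaré/coercivity depend only on L. Here a(u, u) = ∫(u')² + (0)·∫u².
Here c = 0, so a(u,u) = ∫(u')² alone. The condition a(u,u) ≥ α||u||_{H^1}² reads (1−α)∫(u')² ≥ (α−c)∫u². Any admissible α is ≤ 1 (rapidly oscillating u have ∫u²/∫(u')² → 0), and α = 1 would force 0 ≥ (1−c)∫u², impossible since c < 1; so 1−α > 0. By the sharp Poincaré inequality on H^1_0 of an interval of length L, ∫(u')² ≥ (π/L)²∫u² with equality for the first sine mode sin(π(x−x₀)/L) (x₀ the left endpoint), so the inequality holds for all u iff (1−α)(π/L)² ≥ α − c, i.e. α ≤ ((π/L)² + c)/((π/L)² + 1) = (1 + c(L/π)²)/(1 + (L/π)²). (Direct route, valid since c ≤ 0: Poincaré gives c∫u² ≥ c(L/π)²∫(u')², so a(u,u) ≥ (1 + c(L/π)²)∫(u')², while ||u||_{H^1}² ≤ (1 + (L/π)²)∫(u')²; dividing yields the same α.) With (π/L)² = 9*π^2/4 and c = 0, the largest admissible constant is α = ((π/L)² + c)/((π/L)² + 1).
Simplifying, α = 9*π^2/(4 + 9*π^2).


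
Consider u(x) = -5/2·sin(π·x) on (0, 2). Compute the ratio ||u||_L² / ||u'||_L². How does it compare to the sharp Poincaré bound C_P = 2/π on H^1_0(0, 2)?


||u||_L² / ||u'||_L² = 1/π < C_P = 2/π.

u(x) = -5/2·sin(π·x), so u'(x) = -5*π*cos(π*x)/2.
Writing u(x) = A·sin(kπx/L) with A = -5/2 and k = 2, use ∫_0^L sin²(kπx/L) dx = L/2 and ∫_0^L cos²(kπx/L) dx = L/2.
u² = 25/4·sin²(π·x) and (u')² = 25*π^2/4·cos²(π·x), and each of sin², cos² integrates to L/2 = 1 over (0, 2).
∫_0^2 u² dx = 25/4, so ||u||_L² = 5/2.
∫_0^2 (u')² dx = 25*π^2/4, so ||u'||_L² = 5*π/2.
Ratio ||u||_L² / ||u'||_L² = 1/π.
Sharp Poincaré constant on H^1_0(0, 2) is C_P = L/π = 2/π, achieved by sin(π/2·x).
This is the k = 2 harmonic; the ratio L/(kπ) is strictly less than C_P = L/π, consistent with the sharp inequality ||u||_L² ≤ C_P ||u'||_L².


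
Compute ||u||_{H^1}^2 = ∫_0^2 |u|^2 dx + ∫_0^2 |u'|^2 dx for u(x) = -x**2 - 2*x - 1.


||u||_{H^1}^2 = 1246/15

The H^1 norm (squared) on an interval (0, L) is
  ||u||_{H^1}^2 = ∫_0^L u(x)^2 dx + ∫_0^L u'(x)^2 dx.
Compute u'(x) = -2*x - 2.
Then u(x)^2 = x**4 + 4*x**3 + 6*x**2 + 4*x + 1 and u'(x)^2 = 4*x**2 + 8*x + 4.
Integrate each monomial from 0 to 2 using ∫_0^2 c·x^n dx = c·2^(n+1)/(n+1):
  ∫_0^2 u(x)^2 dx = ∫_0^2 (x^4 + 4*x^3 + 6*x^2 + 4*x + 1) dx. Term by term:
    ∫_0^2 x^4 dx = 32/5;  ∫_0^2 4*x^3 dx = 16;  ∫_0^2 6*x^2 dx = 16;
    ∫_0^2 4*x dx = 8;  ∫_0^2 1 dx = 2.
  Sum: 32/5 + 16 + 16 + 8 + 2 = 242/5.
  ∫_0^2 u'(x)^2 dx = ∫_0^2 (4*x^2 + 8*x + 4) dx. Term by term:
    ∫_0^2 4*x^2 dx = 32/3;  ∫_0^2 8*x dx = 16;  ∫_0^2 4 dx = 8.
  Sum: 32/3 + 16 + 8 = 104/3.
Adding: ||u||_{H^1}^2 = 242/5 + 104/3 = 1246/15.


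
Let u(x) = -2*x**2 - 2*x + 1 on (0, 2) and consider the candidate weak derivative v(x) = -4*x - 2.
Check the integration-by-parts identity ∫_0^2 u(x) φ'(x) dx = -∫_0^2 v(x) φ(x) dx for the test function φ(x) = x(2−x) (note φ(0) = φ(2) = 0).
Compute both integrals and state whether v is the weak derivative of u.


LHS = 8, RHS = 8. Yes, v = u' weakly.

u(x) = -2*x**2 - 2*x + 1, classical derivative u'(x) = -4*x - 2.
φ(x) = x(2−x), so φ'(x) = 2 - 2*x.
Note φ(0) = φ(2) = 0, so the boundary term u·φ vanishes.
LHS = ∫_0^2 u(x) φ'(x) dx = ∫_0^2 (4*x^3 - 6*x + 2) dx. Term by term:
  ∫_0^2 4*x^3 dx = 16;  ∫_0^2 -6*x dx = -12;  ∫_0^2 2 dx = 4.
Sum: 16 − 12 + 4 = 8.
So LHS = 8.
∫_0^2 v(x) φ(x) dx = ∫_0^2 (4*x^3 - 6*x^2 - 4*x) dx. Term by term:
  ∫_0^2 4*x^3 dx = 16;  ∫_0^2 -6*x^2 dx = -16;  ∫_0^2 -4*x dx = -8.
Sum: 16 − 16 − 8 = -8.
So RHS = -∫_0^2 v(x) φ(x) dx = 8.
LHS = RHS, so the identity holds for this test φ.
Moreover u is smooth here and v(x) = u'(x) = -4*x - 2 pointwise, so the identity holds for every test function. Hence v is the weak derivative of u.


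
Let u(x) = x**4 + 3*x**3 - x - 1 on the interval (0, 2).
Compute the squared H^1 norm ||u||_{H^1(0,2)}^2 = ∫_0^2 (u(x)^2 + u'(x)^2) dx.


||u||_{H^1}^2 = 575368/315

The H^1 norm (squared) on an interval (0, L) is
  ||u||_{H^1}^2 = ∫_0^L u(x)^2 dx + ∫_0^L u'(x)^2 dx.
Compute u'(x) = 4*x**3 + 9*x**2 - 1.
Then u(x)^2 = x**8 + 6*x**7 + 9*x**6 - 2*x**5 - 8*x**4 - 6*x**3 + x**2 + 2*x + 1 and u'(x)^2 = 16*x**6 + 72*x**5 + 81*x**4 - 8*x**3 - 18*x**2 + 1.
Integrate each monomial from 0 to 2 using ∫_0^2 c·x^n dx = c·2^(n+1)/(n+1):
  ∫_0^2 u(x)^2 dx = ∫_0^2 (x^8 + 6*x^7 + 9*x^6 - 2*x^5 - 8*x^4 - 6*x^3 + x^2 + 2*x + 1) dx. Term by term:
    ∫_0^2 x^8 dx = 512/9;  ∫_0^2 6*x^7 dx = 192;  ∫_0^2 9*x^6 dx = 1152/7;
    ∫_0^2 -2*x^5 dx = -64/3;  ∫_0^2 -8*x^4 dx = -256/5;  ∫_0^2 -6*x^3 dx = -24;
    ∫_0^2 x^2 dx = 8/3;  ∫_0^2 2*x dx = 4;  ∫_0^2 1 dx = 2.
  Sum: 512/9 + 192 + 1152/7 − 64/3 − 256/5 − 24 + 8/3 + 4 + 2 = 102562/315.
  ∫_0^2 u'(x)^2 dx = ∫_0^2 (16*x^6 + 72*x^5 + 81*x^4 - 8*x^3 - 18*x^2 + 1) dx. Term by term:
    ∫_0^2 16*x^6 dx = 2048/7;  ∫_0^2 72*x^5 dx = 768;  ∫_0^2 81*x^4 dx = 2592/5;
    ∫_0^2 -8*x^3 dx = -32;  ∫_0^2 -18*x^2 dx = -48;  ∫_0^2 1 dx = 2.
  Sum: 2048/7 + 768 + 2592/5 − 32 − 48 + 2 = 52534/35.
Adding: ||u||_{H^1}^2 = 102562/315 + 52534/35 = 575368/315.


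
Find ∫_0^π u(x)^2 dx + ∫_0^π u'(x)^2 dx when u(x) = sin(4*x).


||u||_{H^1(0,π)}^2 = 17*π/2

u'(x) = 4*cos(4*x).
Expand u² and (u')² and integrate term by term on (0, π), using: for integers n ≥ 1, ∫_0^π sin²(nx) dx = ∫_0^π cos²(nx) dx = π/2; for n ≠ n', ∫_0^π sin(nx)sin(n'x) dx = ∫_0^π cos(nx)cos(n'x) dx = 0; and by product-to-sum, ∫_0^π sin(nx)cos(n'x) dx = ½∫_0^π [sin((n+n')x) + sin((n−n')x)] dx, which is 0 when n+n' is even and 2n/(n²−n'²) when n+n' is odd (it need not vanish on (0, π)).
  u² squared terms: (1)²·∫sin(4x)² dx = 1·π/2 = π/2.
  So ∫_0^π u² dx = π/2.
  (u')² squared terms: (4)²·∫cos(4x)² dx = 16·π/2 = 8*π.
  So ∫_0^π (u')² dx = 8*π.
||u||_{H^1}^2 = (π/2) + (8*π) = 17*π/2.


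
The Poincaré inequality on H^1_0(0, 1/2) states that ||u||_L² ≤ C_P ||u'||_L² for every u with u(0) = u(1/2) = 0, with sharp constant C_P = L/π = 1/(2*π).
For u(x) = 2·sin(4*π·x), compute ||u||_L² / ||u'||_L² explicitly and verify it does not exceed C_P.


||u||_L² / ||u'||_L² = 1/(4*π) < C_P = 1/(2*π).

u(x) = 2·sin(4*π·x), so u'(x) = 8*π*cos(4*π*x).
Writing u(x) = A·sin(kπx/L) with A = 2 and k = 2, use ∫_0^L sin²(kπx/L) dx = L/2 and ∫_0^L cos²(kπx/L) dx = L/2.
u² = 4·sin²(4*π·x) and (u')² = 64*π^2·cos²(4*π·x), and each of sin², cos² integrates to L/2 = 1/4 over (0, 1/2).
∫_0^1/2 u² dx = 1, so ||u||_L² = 1.
∫_0^1/2 (u')² dx = 16*π^2, so ||u'||_L² = 4*π.
Ratio ||u||_L² / ||u'||_L² = 1/(4*π).
Sharp Poincaré constant on H^1_0(0, 1/2) is C_P = L/π = 1/(2*π), achieved by sin(2*π·x).
This is the k = 2 harmonic; the ratio L/(kπ) is strictly less than C_P = L/π, consistent with the sharp inequality ||u||_L² ≤ C_P ||u'||_L².


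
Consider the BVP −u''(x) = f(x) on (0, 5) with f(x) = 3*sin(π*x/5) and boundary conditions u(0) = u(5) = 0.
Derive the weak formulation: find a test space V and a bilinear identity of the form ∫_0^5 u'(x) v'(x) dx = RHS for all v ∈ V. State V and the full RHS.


V = H^1_0(0, 5) (so v(0) = v(5) = 0); weak form: ∫_0^5 u'v' dx = ∫_0^5 (3*sin(π*x/5)) v dx for all v ∈ V.

Multiply both sides by a test function v and integrate from 0 to 5:
  ∫_0^5 −u''(x) v(x) dx = ∫_0^5 f(x) v(x) dx.
Integrate the LHS by parts once:
  ∫_0^5 −u'' v dx = −[u'(x) v(x)]_0^5 + ∫_0^5 u'(x) v'(x) dx.
Thus ∫_0^5 u'(x) v'(x) dx = ∫_0^5 f(x) v(x) dx + [u'(x) v(x)]_0^5.
Choose V so that boundary terms are either known or forced to vanish.
u is Dirichlet: u(0) = u(5) = 0. Let V = H^1_0(0, 5); then v(0) = v(5) = 0, and [u' v]_0^5 = 0.
Weak formulation: find u (satisfying any essential BC) such that ∫_0^5 u'(x) v'(x) dx = ∫_0^5 f v dx for all v ∈ V.
Substituting f(x) = 3*sin(π*x/5), the right-hand side is ∫_0^5 (3*sin(π*x/5)) v dx.


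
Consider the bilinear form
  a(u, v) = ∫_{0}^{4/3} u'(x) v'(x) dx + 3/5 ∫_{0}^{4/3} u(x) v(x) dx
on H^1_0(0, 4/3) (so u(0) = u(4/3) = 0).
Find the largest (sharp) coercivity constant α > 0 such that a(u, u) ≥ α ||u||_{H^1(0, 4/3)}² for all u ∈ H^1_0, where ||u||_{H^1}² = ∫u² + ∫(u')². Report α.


α = 3*(16 + 15*π^2)/(5*(16 + 9*π^2))

Coercivity of a(·,·) on H^1_0(0, 4/3) means a(u, u) ≥ α ||u||_{H^1}² for every u ∈ H^1_0.
The interval has length L = 4/3, and Poincaré/coercivity depend only on L. Here a(u, u) = ∫(u')² + (3/5)·∫u².
Here 0 < c = 3/5 < 1. The condition a(u,u) ≥ α||u||_{H^1}² reads (1−α)∫(u')² ≥ (α−c)∫u². Any admissible α is ≤ 1 (rapidly oscillating u have ∫u²/∫(u')² → 0), and α = 1 would force 0 ≥ (1−c)∫u², impossible since c < 1; so 1−α > 0. By the sharp Poincaré inequality on H^1_0 of an interval of length L, ∫(u')² ≥ (π/L)²∫u² with equality for the first sine mode sin(π(x−x₀)/L) (x₀ the left endpoint), so the inequality holds for all u iff (1−α)(π/L)² ≥ α − c, i.e. α ≤ ((π/L)² + c)/((π/L)² + 1) = (1 + c(L/π)²)/(1 + (L/π)²). With (π/L)² = 9*π^2/16 and c = 3/5, the largest admissible constant is α = ((π/L)² + c)/((π/L)² + 1).
Simplifying, α = 3*(16 + 15*π^2)/(5*(16 + 9*π^2)).


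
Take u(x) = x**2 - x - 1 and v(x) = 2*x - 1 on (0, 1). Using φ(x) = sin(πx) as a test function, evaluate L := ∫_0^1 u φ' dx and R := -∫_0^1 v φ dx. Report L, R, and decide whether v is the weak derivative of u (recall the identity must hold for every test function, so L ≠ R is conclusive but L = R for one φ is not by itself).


LHS = 0, RHS = 0. Yes, v = u' weakly.

u(x) = x**2 - x - 1, classical derivative u'(x) = 2*x - 1.
φ(x) = sin(πx), so φ'(x) = π*cos(π*x).
Note φ(0) = φ(1) = 0, so the boundary term u·φ vanishes.
LHS = ∫_0^1 u(x) φ'(x) dx = ∫_0^1 (π*x^2*cos(π*x) - π*x*cos(π*x) - π*cos(π*x)) dx. Term by term:
  ∫_0^1 -π*cos(π*x) dx = 0;  ∫_0^1 π*x^2*cos(π*x) dx = -2/π;  ∫_0^1 -π*x*cos(π*x) dx = 2/π.
Sum: 0 − 2/π + 2/π = 0.
So LHS = 0.
∫_0^1 v(x) φ(x) dx = ∫_0^1 (2*x*sin(π*x) - sin(π*x)) dx. Term by term:
  ∫_0^1 -sin(π*x) dx = -2/π;  ∫_0^1 2*x*sin(π*x) dx = 2/π.
Sum: -2/π + 2/π = 0.
So RHS = -∫_0^1 v(x) φ(x) dx = 0.
LHS = RHS, so the identity holds for this test φ.
Moreover u is smooth here and v(x) = u'(x) = 2*x - 1 pointwise, so the identity holds for every test function. Hence v is the weak derivative of u.


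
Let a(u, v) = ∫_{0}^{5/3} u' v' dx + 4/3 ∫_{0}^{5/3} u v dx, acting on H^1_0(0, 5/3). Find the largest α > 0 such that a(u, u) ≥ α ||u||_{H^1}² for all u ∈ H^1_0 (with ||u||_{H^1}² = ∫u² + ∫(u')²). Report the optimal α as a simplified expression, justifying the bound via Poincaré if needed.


α = 1

Coercivity of a(·,·) on H^1_0(0, 5/3) means a(u, u) ≥ α ||u||_{H^1}² for every u ∈ H^1_0.
The interval has length L = 5/3, and Poincaré/coercivity depend only on L. Here a(u, u) = ∫(u')² + (4/3)·∫u².
Here c = 4/3 ≥ 1, so a(u,u) = ∫(u')² + c∫u² ≥ ∫(u')² + ∫u² = ||u||_{H^1}², i.e. α = 1 works. No larger α is possible: a(u,u) ≥ α||u||_{H^1}² means (1−α)∫(u')² ≥ (α−c)∫u², and for the modes u_n = sin(nπ(x−x₀)/L) (x₀ the left endpoint) one has ∫u_n²/∫(u_n')² = (L/(nπ))² → 0, so a(u_n,u_n)/||u_n||_{H^1}² → 1. Hence the optimal constant is α = 1.
Therefore α = 1.


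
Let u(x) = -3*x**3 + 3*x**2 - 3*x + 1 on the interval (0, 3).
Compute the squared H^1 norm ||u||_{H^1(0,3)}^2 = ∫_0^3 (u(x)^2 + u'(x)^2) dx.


||u||_{H^1}^2 = 139533/35

The H^1 norm (squared) on an interval (0, L) is
  ||u||_{H^1}^2 = ∫_0^L u(x)^2 dx + ∫_0^L u'(x)^2 dx.
Compute u'(x) = -9*x**2 + 6*x - 3.
Then u(x)^2 = 9*x**6 - 18*x**5 + 27*x**4 - 24*x**3 + 15*x**2 - 6*x + 1 and u'(x)^2 = 81*x**4 - 108*x**3 + 90*x**2 - 36*x + 9.
Integrate each monomial from 0 to 3 using ∫_0^3 c·x^n dx = c·3^(n+1)/(n+1):
  ∫_0^3 u(x)^2 dx = ∫_0^3 (9*x^6 - 18*x^5 + 27*x^4 - 24*x^3 + 15*x^2 - 6*x + 1) dx. Term by term:
    ∫_0^3 9*x^6 dx = 19683/7;  ∫_0^3 -18*x^5 dx = -2187;  ∫_0^3 27*x^4 dx = 6561/5;
    ∫_0^3 -24*x^3 dx = -486;  ∫_0^3 15*x^2 dx = 135;  ∫_0^3 -6*x dx = -27;
    ∫_0^3 1 dx = 3.
  Sum: 19683/7 − 2187 + 6561/5 − 486 + 135 − 27 + 3 = 54672/35.
  ∫_0^3 u'(x)^2 dx = ∫_0^3 (81*x^4 - 108*x^3 + 90*x^2 - 36*x + 9) dx. Term by term:
    ∫_0^3 81*x^4 dx = 19683/5;  ∫_0^3 -108*x^3 dx = -2187;  ∫_0^3 90*x^2 dx = 810;
    ∫_0^3 -36*x dx = -162;  ∫_0^3 9 dx = 27.
  Sum: 19683/5 − 2187 + 810 − 162 + 27 = 12123/5.
Adding: ||u||_{H^1}^2 = 54672/35 + 12123/5 = 139533/35.


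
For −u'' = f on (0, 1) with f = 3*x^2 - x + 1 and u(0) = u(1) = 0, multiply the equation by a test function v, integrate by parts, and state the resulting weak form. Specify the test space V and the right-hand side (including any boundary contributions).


V = H^1_0(0, 1) (so v(0) = v(1) = 0); weak form: ∫_0^1 u'v' dx = ∫_0^1 (3*x^2 - x + 1) v dx for all v ∈ V.

Multiply both sides by a test function v and integrate from 0 to 1:
  ∫_0^1 −u''(x) v(x) dx = ∫_0^1 f(x) v(x) dx.
Integrate the LHS by parts once:
  ∫_0^1 −u'' v dx = −[u'(x) v(x)]_0^1 + ∫_0^1 u'(x) v'(x) dx.
Thus ∫_0^1 u'(x) v'(x) dx = ∫_0^1 f(x) v(x) dx + [u'(x) v(x)]_0^1.
Choose V so that boundary terms are either known or forced to vanish.
u is Dirichlet: u(0) = u(1) = 0. Let V = H^1_0(0, 1); then v(0) = v(1) = 0, and [u' v]_0^1 = 0.
Weak formulation: find u (satisfying any essential BC) such that ∫_0^1 u'(x) v'(x) dx = ∫_0^1 f v dx for all v ∈ V.
Substituting f(x) = 3*x^2 - x + 1, the right-hand side is ∫_0^1 (3*x^2 - x + 1) v dx.


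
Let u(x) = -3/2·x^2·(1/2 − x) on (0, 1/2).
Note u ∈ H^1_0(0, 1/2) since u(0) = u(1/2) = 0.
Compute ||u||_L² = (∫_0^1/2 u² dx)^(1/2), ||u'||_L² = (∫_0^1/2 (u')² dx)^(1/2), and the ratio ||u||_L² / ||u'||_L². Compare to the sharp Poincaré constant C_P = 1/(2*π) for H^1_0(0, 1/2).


||u||_L² / ||u'||_L² = sqrt(14)/28 < C_P = 1/(2*π).

u(x) = -3/2·x^2·(1/2 − x), so u'(x) = 3*x*(3*x - 1)/2.
u(x) = -3/2·x^2·(1/2 − x) vanishes at x = 0 and x = 1/2, so u ∈ H^1_0(0, 1/2). Differentiate via the product rule and integrate the resulting polynomials term by term.
  ∫_0^1/2 u² dx = ∫_0^1/2 (9*x^6/4 - 9*x^5/4 + 9*x^4/16) dx. Term by term:
    ∫_0^1/2 9*x^6/4 dx = 9/3584;  ∫_0^1/2 -9*x^5/4 dx = -3/512;  ∫_0^1/2 9*x^4/16 dx = 9/2560.
  Sum: 9/3584 − 3/512 + 9/2560 = 3/17920.
  ∫_0^1/2 (u')² dx = ∫_0^1/2 (81*x^4/4 - 27*x^3/2 + 9*x^2/4) dx. Term by term:
    ∫_0^1/2 81*x^4/4 dx = 81/640;  ∫_0^1/2 -27*x^3/2 dx = -27/128;  ∫_0^1/2 9*x^2/4 dx = 3/32.
  Sum: 81/640 − 27/128 + 3/32 = 3/320.
∫_0^1/2 u² dx = 3/17920, so ||u||_L² = sqrt(210)/1120.
∫_0^1/2 (u')² dx = 3/320, so ||u'||_L² = sqrt(15)/40.
Ratio ||u||_L² / ||u'||_L² = sqrt(14)/28.
Sharp Poincaré constant on H^1_0(0, 1/2) is C_P = L/π = 1/(2*π), achieved by sin(2*π·x).
A polynomial bump cannot attain the sharp Poincaré constant (only the first sine eigenfunction does), so the ratio is strictly less than C_P, consistent with ||u||_L² ≤ C_P ||u'||_L².


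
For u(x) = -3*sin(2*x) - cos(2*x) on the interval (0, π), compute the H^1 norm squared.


||u||_{H^1(0,π)}^2 = 25*π

u'(x) = 2*sin(2*x) - 6*cos(2*x).
Expand u² and (u')² and integrate term by term on (0, π), using: for integers n ≥ 1, ∫_0^π sin²(nx) dx = ∫_0^π cos²(nx) dx = π/2; for n ≠ n', ∫_0^π sin(nx)sin(n'x) dx = ∫_0^π cos(nx)cos(n'x) dx = 0; and by product-to-sum, ∫_0^π sin(nx)cos(n'x) dx = ½∫_0^π [sin((n+n')x) + sin((n−n')x)] dx, which is 0 when n+n' is even and 2n/(n²−n'²) when n+n' is odd (it need not vanish on (0, π)).
  u² squared terms: (-1)²·∫cos(2x)² dx = 1·π/2 = π/2;  (-3)²·∫sin(2x)² dx = 9·π/2 = 9*π/2.
  u² cross terms: 2·(-1)·(-3)·∫cos(2x)·sin(2x) dx = 6·(0) = 0.
  So ∫_0^π u² dx = π/2 + 9*π/2 + 0 = 5*π.
  (u')² squared terms: (-6)²·∫cos(2x)² dx = 36·π/2 = 18*π;  (2)²·∫sin(2x)² dx = 4·π/2 = 2*π.
  (u')² cross terms: 2·(-6)·(2)·∫cos(2x)·sin(2x) dx = -24·(0) = 0.
  So ∫_0^π (u')² dx = 18*π + 2*π + 0 = 20*π.
||u||_{H^1}^2 = (5*π) + (20*π) = 25*π.


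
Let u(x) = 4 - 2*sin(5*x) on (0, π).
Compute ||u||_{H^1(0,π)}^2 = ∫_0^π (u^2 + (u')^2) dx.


||u||_{H^1(0,π)}^2 = -32/5 + 68*π

u'(x) = -10*cos(5*x).
Expand u² and (u')² and integrate term by term on (0, π), using: for integers n ≥ 1, ∫_0^π sin²(nx) dx = ∫_0^π cos²(nx) dx = π/2; for n ≠ n', ∫_0^π sin(nx)sin(n'x) dx = ∫_0^π cos(nx)cos(n'x) dx = 0; and by product-to-sum, ∫_0^π sin(nx)cos(n'x) dx = ½∫_0^π [sin((n+n')x) + sin((n−n')x)] dx, which is 0 when n+n' is even and 2n/(n²−n'²) when n+n' is odd (it need not vanish on (0, π)). For the constant mode: ∫_0^π 1 dx = π, ∫_0^π cos(nx) dx = 0, ∫_0^π sin(nx) dx = (1−(−1)^n)/n.
  u² squared terms: (4)²·∫1 dx = 16·π = 16*π;  (-2)²·∫sin(5x)² dx = 4·π/2 = 2*π.
  u² cross terms: 2·(4)·(-2)·∫1·sin(5x) dx = -16·(2/5) = -32/5.
  So ∫_0^π u² dx = 16*π + 2*π − 32/5 = -32/5 + 18*π.
  (u')² squared terms: (-10)²·∫cos(5x)² dx = 100·π/2 = 50*π.
  So ∫_0^π (u')² dx = 50*π.
||u||_{H^1}^2 = (-32/5 + 18*π) + (50*π) = -32/5 + 68*π.


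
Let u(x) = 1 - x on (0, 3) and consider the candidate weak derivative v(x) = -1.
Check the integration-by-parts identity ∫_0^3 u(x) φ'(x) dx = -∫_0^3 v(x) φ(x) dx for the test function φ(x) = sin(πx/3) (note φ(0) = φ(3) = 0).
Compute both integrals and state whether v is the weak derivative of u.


LHS = 6/π, RHS = 6/π. Yes, v = u' weakly.

u(x) = 1 - x, classical derivative u'(x) = -1.
φ(x) = sin(πx/3), so φ'(x) = π*cos(π*x/3)/3.
Note φ(0) = φ(3) = 0, so the boundary term u·φ vanishes.
LHS = ∫_0^3 u(x) φ'(x) dx = ∫_0^3 (-π*x*cos(π*x/3)/3 + π*cos(π*x/3)/3) dx. Term by term:
  ∫_0^3 π*cos(π*x/3)/3 dx = 0;  ∫_0^3 -π*x*cos(π*x/3)/3 dx = 6/π.
Sum: 0 + 6/π = 6/π.
So LHS = 6/π.
∫_0^3 v(x) φ(x) dx = ∫_0^3 (-sin(π*x/3)) dx. Term by term:
  ∫_0^3 -sin(π*x/3) dx = -6/π.
So RHS = -∫_0^3 v(x) φ(x) dx = 6/π.
LHS = RHS, so the identity holds for this test φ.
Moreover u is smooth here and v(x) = u'(x) = -1 pointwise, so the identity holds for every test function. Hence v is the weak derivative of u.


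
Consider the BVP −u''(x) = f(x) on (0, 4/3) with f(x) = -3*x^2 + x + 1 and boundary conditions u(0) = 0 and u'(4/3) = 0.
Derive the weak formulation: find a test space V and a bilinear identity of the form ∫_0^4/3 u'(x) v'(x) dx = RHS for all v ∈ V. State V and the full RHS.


V = {v ∈ H^1(0, 4/3) : v(0) = 0} (test functions vanish at x = 0 where u is specified); weak form: ∫_0^4/3 u'v' dx = ∫_0^4/3 (-3*x^2 + x + 1) v dx for all v ∈ V.

Multiply both sides by a test function v and integrate from 0 to 4/3:
  ∫_0^4/3 −u''(x) v(x) dx = ∫_0^4/3 f(x) v(x) dx.
Integrate the LHS by parts once:
  ∫_0^4/3 −u'' v dx = −[u'(x) v(x)]_0^4/3 + ∫_0^4/3 u'(x) v'(x) dx.
Thus ∫_0^4/3 u'(x) v'(x) dx = ∫_0^4/3 f(x) v(x) dx + [u'(x) v(x)]_0^4/3.
Choose V so that boundary terms are either known or forced to vanish.
Mixed BC: u(0) = 0 (Dirichlet) and u'(4/3) = 0 (Neumann). Define V = {v ∈ H^1(0, 4/3) : v(0) = 0}. Then [u' v]_0^4/3 = u'(4/3)·v(4/3) − u'(0)·0 = 0.
Weak formulation: find u (satisfying any essential BC) such that ∫_0^4/3 u'(x) v'(x) dx = ∫_0^4/3 f v dx for all v ∈ V (Dirichlet at 0 absorbed into V; the Neumann datum at x = 4/3 is zero, so no boundary term remains).
Substituting f(x) = -3*x^2 + x + 1, the right-hand side is ∫_0^4/3 (-3*x^2 + x + 1) v dx.


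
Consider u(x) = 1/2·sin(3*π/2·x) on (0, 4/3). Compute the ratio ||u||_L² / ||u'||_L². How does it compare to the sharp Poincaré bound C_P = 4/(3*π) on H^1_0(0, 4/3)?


||u||_L² / ||u'||_L² = 2/(3*π) < C_P = 4/(3*π).

u(x) = 1/2·sin(3*π/2·x), so u'(x) = 3*π*cos(3*π*x/2)/4.
Writing u(x) = A·sin(kπx/L) with A = 1/2 and k = 2, use ∫_0^L sin²(kπx/L) dx = L/2 and ∫_0^L cos²(kπx/L) dx = L/2.
u² = 1/4·sin²(3*π/2·x) and (u')² = 9*π^2/16·cos²(3*π/2·x), and each of sin², cos² integrates to L/2 = 2/3 over (0, 4/3).
∫_0^4/3 u² dx = 1/6, so ||u||_L² = sqrt(6)/6.
∫_0^4/3 (u')² dx = 3*π^2/8, so ||u'||_L² = sqrt(6)*π/4.
Ratio ||u||_L² / ||u'||_L² = 2/(3*π).
Sharp Poincaré constant on H^1_0(0, 4/3) is C_P = L/π = 4/(3*π), achieved by sin(3*π/4·x).
This is the k = 2 harmonic; the ratio L/(kπ) is strictly less than C_P = L/π, consistent with the sharp inequality ||u||_L² ≤ C_P ||u'||_L².


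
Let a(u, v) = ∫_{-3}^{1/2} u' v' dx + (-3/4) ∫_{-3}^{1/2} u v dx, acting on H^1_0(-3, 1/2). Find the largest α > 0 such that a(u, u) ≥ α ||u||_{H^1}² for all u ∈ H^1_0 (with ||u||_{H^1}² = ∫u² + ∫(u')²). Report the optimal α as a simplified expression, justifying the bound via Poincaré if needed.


α = (-147 + 16*π^2)/(4*(4*π^2 + 49))

Coercivity of a(·,·) on H^1_0(-3, 1/2) means a(u, u) ≥ α ||u||_{H^1}² for every u ∈ H^1_0.
The interval has length L = 7/2, and Poincaré/coercivity depend only on L. Here a(u, u) = ∫(u')² + (-3/4)·∫u².
Here c = -3/4 < 0 with |c| < (π/L)² = 4*π^2/49, so coercivity still holds. The condition a(u,u) ≥ α||u||_{H^1}² reads (1−α)∫(u')² ≥ (α−c)∫u². Any admissible α is ≤ 1 (rapidly oscillating u have ∫u²/∫(u')² → 0), and α = 1 would force 0 ≥ (1−c)∫u², impossible since c < 1; so 1−α > 0. By the sharp Poincaré inequality on H^1_0 of an interval of length L, ∫(u')² ≥ (π/L)²∫u² with equality for the first sine mode sin(π(x−x₀)/L) (x₀ the left endpoint), so the inequality holds for all u iff (1−α)(π/L)² ≥ α − c, i.e. α ≤ ((π/L)² + c)/((π/L)² + 1) = (1 + c(L/π)²)/(1 + (L/π)²). (Direct route, valid since c ≤ 0: Poincaré gives c∫u² ≥ c(L/π)²∫(u')², so a(u,u) ≥ (1 + c(L/π)²)∫(u')², while ||u||_{H^1}² ≤ (1 + (L/π)²)∫(u')²; dividing yields the same α.) With (π/L)² = 4*π^2/49 and c = -3/4, the largest admissible constant is α = ((π/L)² + c)/((π/L)² + 1).
Simplifying, α = (-147 + 16*π^2)/(4*(4*π^2 + 49)).


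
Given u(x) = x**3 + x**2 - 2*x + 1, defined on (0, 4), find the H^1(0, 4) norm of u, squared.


||u||_{H^1}^2 = 572884/105

The H^1 norm (squared) on an interval (0, L) is
  ||u||_{H^1}^2 = ∫_0^L u(x)^2 dx + ∫_0^L u'(x)^2 dx.
Compute u'(x) = 3*x**2 + 2*x - 2.
Then u(x)^2 = x**6 + 2*x**5 - 3*x**4 - 2*x**3 + 6*x**2 - 4*x + 1 and u'(x)^2 = 9*x**4 + 12*x**3 - 8*x**2 - 8*x + 4.
Integrate each monomial from 0 to 4 using ∫_0^4 c·x^n dx = c·4^(n+1)/(n+1):
  ∫_0^4 u(x)^2 dx = ∫_0^4 (x^6 + 2*x^5 - 3*x^4 - 2*x^3 + 6*x^2 - 4*x + 1) dx. Term by term:
    ∫_0^4 x^6 dx = 16384/7;  ∫_0^4 2*x^5 dx = 4096/3;  ∫_0^4 -3*x^4 dx = -3072/5;
    ∫_0^4 -2*x^3 dx = -128;  ∫_0^4 6*x^2 dx = 128;  ∫_0^4 -4*x dx = -32;
    ∫_0^4 1 dx = 4.
  Sum: 16384/7 + 4096/3 − 3072/5 − 128 + 128 − 32 + 4 = 321668/105.
  ∫_0^4 u'(x)^2 dx = ∫_0^4 (9*x^4 + 12*x^3 - 8*x^2 - 8*x + 4) dx. Term by term:
    ∫_0^4 9*x^4 dx = 9216/5;  ∫_0^4 12*x^3 dx = 768;  ∫_0^4 -8*x^2 dx = -512/3;
    ∫_0^4 -8*x dx = -64;  ∫_0^4 4 dx = 16.
  Sum: 9216/5 + 768 − 512/3 − 64 + 16 = 35888/15.
Adding: ||u||_{H^1}^2 = 321668/105 + 35888/15 = 572884/105.


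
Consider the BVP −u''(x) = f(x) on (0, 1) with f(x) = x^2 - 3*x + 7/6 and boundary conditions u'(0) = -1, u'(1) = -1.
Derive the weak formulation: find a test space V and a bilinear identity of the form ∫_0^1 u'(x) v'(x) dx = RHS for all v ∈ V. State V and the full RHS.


V = H^1(0, 1) (v unrestricted at boundary; u is determined up to an additive constant); weak form: ∫_0^1 u'v' dx = ∫_0^1 (x^2 - 3*x + 7/6) v dx − v(1) + v(0) for all v ∈ V.

Multiply both sides by a test function v and integrate from 0 to 1:
  ∫_0^1 −u''(x) v(x) dx = ∫_0^1 f(x) v(x) dx.
Integrate the LHS by parts once:
  ∫_0^1 −u'' v dx = −[u'(x) v(x)]_0^1 + ∫_0^1 u'(x) v'(x) dx.
Thus ∫_0^1 u'(x) v'(x) dx = ∫_0^1 f(x) v(x) dx + [u'(x) v(x)]_0^1.
Choose V so that boundary terms are either known or forced to vanish.
u has inhomogeneous Neumann u'(0) = -1, u'(1) = -1. [u' v]_0^1 = (-1)·v(1) − (-1)·v(0) = − v(1) + v(0). Take V = H^1(0, 1); boundary term becomes part of RHS.
Weak formulation: find u (satisfying any essential BC) such that ∫_0^1 u'(x) v'(x) dx = ∫_0^1 f v dx − v(1) + v(0) for all v ∈ V (Neumann data are natural BCs: they enter the RHS as boundary terms).
Substituting f(x) = x^2 - 3*x + 7/6, the right-hand side is ∫_0^1 (x^2 - 3*x + 7/6) v dx − v(1) + v(0).
Compatibility check (pure Neumann): taking v ≡ 1 ∈ V gives 0 = ∫_0^1 f dx + (-1) − (-1), i.e. ∫_0^1 f dx must equal u'(0) − u'(1) = 0. Indeed ∫_0^1 (x^2 - 3*x + 7/6) dx = 0, so the data are compatible. The solution is then unique only up to an additive constant (fix it e.g. by requiring ∫_0^1 u dx = 0).


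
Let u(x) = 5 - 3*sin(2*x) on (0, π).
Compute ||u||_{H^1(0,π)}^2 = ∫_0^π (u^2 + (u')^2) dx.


||u||_{H^1(0,π)}^2 = 95*π/2

u'(x) = -6*cos(2*x).
Expand u² and (u')² and integrate term by term on (0, π), using: for integers n ≥ 1, ∫_0^π sin²(nx) dx = ∫_0^π cos²(nx) dx = π/2; for n ≠ n', ∫_0^π sin(nx)sin(n'x) dx = ∫_0^π cos(nx)cos(n'x) dx = 0; and by product-to-sum, ∫_0^π sin(nx)cos(n'x) dx = ½∫_0^π [sin((n+n')x) + sin((n−n')x)] dx, which is 0 when n+n' is even and 2n/(n²−n'²) when n+n' is odd (it need not vanish on (0, π)). For the constant mode: ∫_0^π 1 dx = π, ∫_0^π cos(nx) dx = 0, ∫_0^π sin(nx) dx = (1−(−1)^n)/n.
  u² squared terms: (5)²·∫1 dx = 25·π = 25*π;  (-3)²·∫sin(2x)² dx = 9·π/2 = 9*π/2.
  u² cross terms: 2·(5)·(-3)·∫1·sin(2x) dx = -30·(0) = 0.
  So ∫_0^π u² dx = 25*π + 9*π/2 + 0 = 59*π/2.
  (u')² squared terms: (-6)²·∫cos(2x)² dx = 36·π/2 = 18*π.
  So ∫_0^π (u')² dx = 18*π.
||u||_{H^1}^2 = (59*π/2) + (18*π) = 95*π/2.


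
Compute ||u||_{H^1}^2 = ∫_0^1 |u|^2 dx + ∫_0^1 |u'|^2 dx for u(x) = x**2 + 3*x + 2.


||u||_{H^1}^2 = 971/30

The H^1 norm (squared) on an interval (0, L) is
  ||u||_{H^1}^2 = ∫_0^L u(x)^2 dx + ∫_0^L u'(x)^2 dx.
Compute u'(x) = 2*x + 3.
Then u(x)^2 = x**4 + 6*x**3 + 13*x**2 + 12*x + 4 and u'(x)^2 = 4*x**2 + 12*x + 9.
Integrate each monomial from 0 to 1 using ∫_0^1 c·x^n dx = c·1^(n+1)/(n+1):
  ∫_0^1 u(x)^2 dx = ∫_0^1 (x^4 + 6*x^3 + 13*x^2 + 12*x + 4) dx. Term by term:
    ∫_0^1 x^4 dx = 1/5;  ∫_0^1 6*x^3 dx = 3/2;  ∫_0^1 13*x^2 dx = 13/3;
    ∫_0^1 12*x dx = 6;  ∫_0^1 4 dx = 4.
  Sum: 1/5 + 3/2 + 13/3 + 6 + 4 = 481/30.
  ∫_0^1 u'(x)^2 dx = ∫_0^1 (4*x^2 + 12*x + 9) dx. Term by term:
    ∫_0^1 4*x^2 dx = 4/3;  ∫_0^1 12*x dx = 6;  ∫_0^1 9 dx = 9.
  Sum: 4/3 + 6 + 9 = 49/3.
Adding: ||u||_{H^1}^2 = 481/30 + 49/3 = 971/30.
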